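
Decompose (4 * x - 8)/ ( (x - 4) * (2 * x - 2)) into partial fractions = 2/(3*(x - 1)) + 4/(3*(x - 4))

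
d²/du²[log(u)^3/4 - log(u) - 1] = (-3*log(u)^2 + 6*log(u) + 4)/(4*u^2)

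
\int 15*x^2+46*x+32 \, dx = 5*x^3 + 23*x^2 + 32*x + C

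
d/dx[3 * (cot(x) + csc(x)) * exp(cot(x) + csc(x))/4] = -3*(sqrt(2)*sin(x + pi/4)*cos(x) + sqrt(2)*sin(x + pi/4) + cos(x) + 1)*exp(1/sin(x))*exp(1/tan(x))/(4*sin(x)^3)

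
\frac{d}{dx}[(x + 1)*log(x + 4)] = (x*log(x + 4) + x + 4*log(x + 4) + 1)/(x + 4)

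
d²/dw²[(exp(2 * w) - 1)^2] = 16*exp(4*w) - 8*exp(2*w)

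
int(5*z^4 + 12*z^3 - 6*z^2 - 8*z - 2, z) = z^5 + 3*z^4 - 2*z^3 - 4*z^2 - 2*z + C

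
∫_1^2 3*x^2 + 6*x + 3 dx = 19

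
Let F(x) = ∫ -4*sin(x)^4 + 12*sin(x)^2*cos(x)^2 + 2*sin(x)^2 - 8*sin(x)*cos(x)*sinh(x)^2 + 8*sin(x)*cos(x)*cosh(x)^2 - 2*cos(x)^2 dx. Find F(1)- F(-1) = -sin(4)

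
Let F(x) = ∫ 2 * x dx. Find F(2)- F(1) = 3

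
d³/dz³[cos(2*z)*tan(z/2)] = -3*sin(2*z)*tan(z/2)^3 + 5*sin(2*z)*tan(z/2) + 3*cos(2*z)*tan(z/2)^4/4 - 5*cos(2*z)*tan(z/2)^2 - 23*cos(2*z)/4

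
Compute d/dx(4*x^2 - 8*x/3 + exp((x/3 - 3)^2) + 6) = 2*x*exp(x^2/9 - 2*x + 9)/9 + 8*x - 2*exp(x^2/9 - 2*x + 9) - 8/3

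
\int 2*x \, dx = x^2 + C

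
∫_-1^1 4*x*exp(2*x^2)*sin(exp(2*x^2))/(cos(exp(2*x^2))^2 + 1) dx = 0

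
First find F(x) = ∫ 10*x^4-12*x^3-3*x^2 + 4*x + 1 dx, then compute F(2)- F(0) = 18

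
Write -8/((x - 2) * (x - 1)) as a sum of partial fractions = 8/(x - 1) - 8/(x - 2)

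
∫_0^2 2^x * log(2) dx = 3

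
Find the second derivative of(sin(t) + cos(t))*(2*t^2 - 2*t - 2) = -2*sqrt(2)*t^2*sin(t + pi/4) - 6*t*sin(t) + 10*t*cos(t) + 10*sin(t) + 2*cos(t)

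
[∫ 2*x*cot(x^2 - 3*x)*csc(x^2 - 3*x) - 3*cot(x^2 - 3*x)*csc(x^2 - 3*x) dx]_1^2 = 0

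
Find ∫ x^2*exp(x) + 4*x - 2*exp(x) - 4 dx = ((x - 1)^2 - 1)*(exp(x) + 2) + C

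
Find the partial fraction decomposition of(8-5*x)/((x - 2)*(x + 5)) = -33/(7*(x + 5)) - 2/(7*(x - 2))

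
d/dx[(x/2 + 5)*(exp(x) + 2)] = x*exp(x)/2 + 11*exp(x)/2 + 1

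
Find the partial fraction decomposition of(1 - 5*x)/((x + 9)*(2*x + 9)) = 47/(9*(2*x + 9)) - 46/(9*(x + 9))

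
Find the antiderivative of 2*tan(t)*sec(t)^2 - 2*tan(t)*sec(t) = (sec(t) - 1)^2 + C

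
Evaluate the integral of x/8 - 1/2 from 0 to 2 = -3/4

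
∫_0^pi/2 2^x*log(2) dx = -1 + 2^(pi/2)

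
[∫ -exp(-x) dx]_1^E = -exp(-1) + exp(-E)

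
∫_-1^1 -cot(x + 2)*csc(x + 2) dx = -csc(1) + csc(3)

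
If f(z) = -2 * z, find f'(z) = -2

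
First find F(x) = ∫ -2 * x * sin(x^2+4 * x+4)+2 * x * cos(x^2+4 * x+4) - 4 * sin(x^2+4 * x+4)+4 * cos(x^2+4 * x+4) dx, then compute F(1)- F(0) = cos(9) + sin(9) - cos(4) - sin(4)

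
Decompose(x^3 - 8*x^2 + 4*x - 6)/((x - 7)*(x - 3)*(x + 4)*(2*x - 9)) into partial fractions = 157/(85*(2*x - 9)) + 214/(1309*(x + 4)) - 13/(28*(x - 3)) - 27/(220*(x - 7))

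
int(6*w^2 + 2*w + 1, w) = 2*w^3 + w^2 + w + C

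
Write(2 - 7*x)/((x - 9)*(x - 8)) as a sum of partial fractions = 54/(x - 8) - 61/(x - 9)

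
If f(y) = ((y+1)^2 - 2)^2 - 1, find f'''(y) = 24*y + 24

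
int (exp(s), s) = exp(s) + C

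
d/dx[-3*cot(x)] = 3/sin(x)^2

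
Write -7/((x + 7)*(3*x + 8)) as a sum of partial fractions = -21/(13*(3*x + 8)) + 7/(13*(x + 7))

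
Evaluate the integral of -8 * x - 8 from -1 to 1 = -16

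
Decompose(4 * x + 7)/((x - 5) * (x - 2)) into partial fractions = -5/(x - 2) + 9/(x - 5)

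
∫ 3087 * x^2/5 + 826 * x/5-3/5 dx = 1029*x^3/5 + 413*x^2/5 - 3*x/5 + C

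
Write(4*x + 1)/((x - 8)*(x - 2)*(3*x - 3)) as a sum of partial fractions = 5/(21*(x - 1)) - 1/(2*(x - 2)) + 11/(42*(x - 8))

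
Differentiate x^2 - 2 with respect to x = 2*x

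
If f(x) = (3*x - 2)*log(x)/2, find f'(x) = (3*x*log(x) + 3*x - 2)/(2*x)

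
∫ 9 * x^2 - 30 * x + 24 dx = 3*x^3 - 15*x^2 + 24*x + C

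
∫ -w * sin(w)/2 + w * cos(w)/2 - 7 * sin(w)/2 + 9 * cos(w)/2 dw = sqrt(2)*(w + 8)*sin(w + pi/4)/2 + C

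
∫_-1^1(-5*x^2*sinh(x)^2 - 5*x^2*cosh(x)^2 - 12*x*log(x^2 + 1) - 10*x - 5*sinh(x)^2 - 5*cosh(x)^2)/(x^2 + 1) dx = -5*sinh(2)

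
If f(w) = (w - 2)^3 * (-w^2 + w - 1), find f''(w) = -20*w^3 + 84*w^2 - 114*w + 52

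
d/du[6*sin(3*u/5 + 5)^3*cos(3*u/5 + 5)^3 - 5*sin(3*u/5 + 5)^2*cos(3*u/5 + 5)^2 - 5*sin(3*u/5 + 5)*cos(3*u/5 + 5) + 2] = -54*sin(3*u/5 + 5)^4*cos(3*u/5 + 5)^2/5 + 6*sin(3*u/5 + 5)^3*cos(3*u/5 + 5) + 54*sin(3*u/5 + 5)^2*cos(3*u/5 + 5)^4/5 + 3*sin(3*u/5 + 5)^2 - 6*sin(3*u/5 + 5)*cos(3*u/5 + 5)^3 - 3*cos(3*u/5 + 5)^2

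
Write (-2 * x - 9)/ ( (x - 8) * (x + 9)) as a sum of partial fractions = -9/(17*(x + 9)) - 25/(17*(x - 8))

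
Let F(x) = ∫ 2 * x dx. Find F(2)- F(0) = 4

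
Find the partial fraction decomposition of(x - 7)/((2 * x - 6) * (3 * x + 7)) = 7/(8*(3*x + 7)) - 1/(8*(x - 3))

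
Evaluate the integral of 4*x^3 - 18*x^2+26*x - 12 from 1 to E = (-exp(2) - 2 + 3*E)^2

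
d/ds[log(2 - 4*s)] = 2/(2*s - 1)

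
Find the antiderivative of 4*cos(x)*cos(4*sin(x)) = sin(4*sin(x)) + C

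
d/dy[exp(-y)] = -exp(-y)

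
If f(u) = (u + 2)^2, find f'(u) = 2*u + 4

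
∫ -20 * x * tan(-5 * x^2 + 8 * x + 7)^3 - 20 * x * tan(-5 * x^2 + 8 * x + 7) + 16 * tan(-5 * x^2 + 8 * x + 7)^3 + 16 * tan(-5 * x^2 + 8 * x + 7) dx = tan(-5*x^2 + 8*x + 7)^2 + C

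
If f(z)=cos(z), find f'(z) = -sin(z)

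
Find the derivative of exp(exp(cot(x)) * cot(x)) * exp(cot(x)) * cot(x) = (-(-1 + sin(x)^(-2))^2*exp(1/tan(x)) + exp(1/tan(x)) - exp(1/tan(x))/sin(x)^2 - exp(1/tan(x))*cos(x)/sin(x)^3 - 1/sin(x)^2 - cos(x)/sin(x)^3)*exp((exp(1/tan(x)) + 1)/tan(x))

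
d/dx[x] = 1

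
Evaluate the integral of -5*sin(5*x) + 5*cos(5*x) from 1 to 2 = cos(10) + sin(10) - cos(5) - sin(5)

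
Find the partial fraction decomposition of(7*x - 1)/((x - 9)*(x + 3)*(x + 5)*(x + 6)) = 43/(45*(x + 6)) - 9/(7*(x + 5)) + 11/(36*(x + 3)) + 31/(1260*(x - 9))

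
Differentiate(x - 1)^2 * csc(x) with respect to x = (-x^2*cos(x)/sin(x) + 2*x + 2*x*cos(x)/sin(x) - 2 - cos(x)/sin(x))/sin(x)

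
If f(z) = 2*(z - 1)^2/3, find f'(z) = 4*z/3 - 4/3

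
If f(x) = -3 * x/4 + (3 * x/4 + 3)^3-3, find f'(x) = 81*x^2/64 + 81*x/8 + 39/2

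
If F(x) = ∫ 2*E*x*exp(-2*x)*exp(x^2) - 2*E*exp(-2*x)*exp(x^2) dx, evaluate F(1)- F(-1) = 1 - exp(4)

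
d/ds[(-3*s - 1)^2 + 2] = 18*s + 6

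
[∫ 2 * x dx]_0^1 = 1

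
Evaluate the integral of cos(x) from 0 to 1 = sin(1)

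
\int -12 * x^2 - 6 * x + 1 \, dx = -4*x^3 - 3*x^2 + x + C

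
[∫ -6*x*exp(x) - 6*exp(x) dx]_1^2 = -12*exp(2) + 6*E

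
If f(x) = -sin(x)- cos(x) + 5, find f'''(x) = -sin(x) + cos(x)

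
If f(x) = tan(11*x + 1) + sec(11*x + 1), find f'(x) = 11*tan(11*x + 1)^2 + 11*tan(11*x + 1)*sec(11*x + 1) + 11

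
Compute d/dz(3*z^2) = 6*z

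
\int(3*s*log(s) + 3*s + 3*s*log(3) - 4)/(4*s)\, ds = (3*s - 4)*log(3*s)/4 + C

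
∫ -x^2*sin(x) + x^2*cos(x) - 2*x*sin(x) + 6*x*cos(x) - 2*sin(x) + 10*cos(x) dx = sqrt(2)*((x + 2)^2 + 2)*sin(x + pi/4) + C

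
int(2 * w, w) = w^2 + C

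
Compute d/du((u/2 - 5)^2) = u/2 - 5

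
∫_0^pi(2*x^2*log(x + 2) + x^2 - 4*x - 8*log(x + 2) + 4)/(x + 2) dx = -4*log(2) + (-2 + pi)^2*log(2 + pi)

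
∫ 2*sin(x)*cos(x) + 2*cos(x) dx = (sin(x) + 1)^2 + C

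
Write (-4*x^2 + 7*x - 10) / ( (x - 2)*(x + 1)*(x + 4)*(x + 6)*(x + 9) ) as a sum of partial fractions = -397/(1320*(x + 9)) + 49/(60*(x + 6)) - 17/(30*(x + 4)) + 7/(120*(x + 1)) - 1/(132*(x - 2))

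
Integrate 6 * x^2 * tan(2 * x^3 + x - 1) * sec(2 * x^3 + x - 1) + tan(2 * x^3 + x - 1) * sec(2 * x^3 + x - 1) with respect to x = sec(2*x^3 + x - 1) + C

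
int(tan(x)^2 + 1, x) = tan(x) + C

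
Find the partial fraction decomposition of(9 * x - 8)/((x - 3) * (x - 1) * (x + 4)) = -44/(35*(x + 4)) - 1/(10*(x - 1)) + 19/(14*(x - 3))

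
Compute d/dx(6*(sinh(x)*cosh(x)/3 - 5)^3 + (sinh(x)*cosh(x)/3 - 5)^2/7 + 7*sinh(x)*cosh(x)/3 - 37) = (cosh(2*x) - 1)^2*cosh(2*x)/6 - 629*sinh(4*x)/126 + 3182*cosh(2*x)/21 + cosh(4*x)/6 + 1/6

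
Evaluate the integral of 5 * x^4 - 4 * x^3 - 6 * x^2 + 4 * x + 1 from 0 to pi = 1 + (-1 + pi)^3*(1 + pi)^2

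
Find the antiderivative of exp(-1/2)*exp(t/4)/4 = exp(t/4 - 1/2) + C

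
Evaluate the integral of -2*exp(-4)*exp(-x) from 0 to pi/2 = -2*exp(-4) + 2*exp(-4 - pi/2)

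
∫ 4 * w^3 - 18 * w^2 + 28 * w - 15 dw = w^4 - 6*w^3 + 14*w^2 - 15*w + C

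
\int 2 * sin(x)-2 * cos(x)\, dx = -2*sqrt(2)*sin(x + pi/4) + C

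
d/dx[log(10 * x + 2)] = 5/(5*x + 1)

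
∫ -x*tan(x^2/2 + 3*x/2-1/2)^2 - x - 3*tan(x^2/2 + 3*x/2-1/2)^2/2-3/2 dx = -tan(x^2/2 + 3*x/2 - 1/2) + C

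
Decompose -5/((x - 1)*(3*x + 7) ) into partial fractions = 3/(2*(3*x + 7)) - 1/(2*(x - 1))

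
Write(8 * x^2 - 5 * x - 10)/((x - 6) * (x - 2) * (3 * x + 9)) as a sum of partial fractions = 77/(135*(x + 3)) - 1/(5*(x - 2)) + 62/(27*(x - 6))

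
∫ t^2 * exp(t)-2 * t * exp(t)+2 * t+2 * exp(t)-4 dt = ((t - 2)^2 + 2)*(exp(t) + 1) + C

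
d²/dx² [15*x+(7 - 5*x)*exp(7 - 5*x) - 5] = (225 - 125*x)*exp(7 - 5*x)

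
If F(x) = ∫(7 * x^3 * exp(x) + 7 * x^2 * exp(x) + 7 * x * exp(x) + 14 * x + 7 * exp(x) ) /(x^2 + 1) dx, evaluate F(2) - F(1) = -7*E - 7*log(2) + 7*log(5) + 14*exp(2)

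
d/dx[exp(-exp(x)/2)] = -exp(x - exp(x)/2)/2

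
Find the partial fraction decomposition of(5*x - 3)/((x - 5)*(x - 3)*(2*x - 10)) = 3/(2*(x - 3)) - 3/(2*(x - 5)) + 11/(2*(x - 5)^2)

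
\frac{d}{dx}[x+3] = 1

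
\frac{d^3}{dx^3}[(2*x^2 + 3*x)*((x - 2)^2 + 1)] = 48*x - 30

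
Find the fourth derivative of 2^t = 2^t*log(2)^4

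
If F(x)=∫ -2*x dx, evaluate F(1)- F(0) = -1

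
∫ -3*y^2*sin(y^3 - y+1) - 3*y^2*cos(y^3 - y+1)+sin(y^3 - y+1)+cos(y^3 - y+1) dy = sqrt(2)*cos(y^3 - y + pi/4 + 1) + C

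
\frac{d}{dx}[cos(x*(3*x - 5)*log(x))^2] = (-6*x*log(x) - 3*x + 5*log(x) + 5)*sin(2*x*(3*x - 5)*log(x))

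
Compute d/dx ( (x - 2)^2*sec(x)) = (x^2*sin(x)/cos(x) - 4*x*sin(x)/cos(x) + 2*x + 4*sin(x)/cos(x) - 4)/cos(x)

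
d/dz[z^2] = 2*z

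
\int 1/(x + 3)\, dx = log(x + 3) + C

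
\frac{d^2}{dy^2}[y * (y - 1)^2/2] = 3*y - 2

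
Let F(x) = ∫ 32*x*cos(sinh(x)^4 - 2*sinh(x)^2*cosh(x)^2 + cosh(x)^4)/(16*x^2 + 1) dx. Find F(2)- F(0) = log(65)*cos((-cosh(2)^2 + sinh(2)^2)^2)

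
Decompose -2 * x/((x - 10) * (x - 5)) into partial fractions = 2/(x - 5) - 4/(x - 10)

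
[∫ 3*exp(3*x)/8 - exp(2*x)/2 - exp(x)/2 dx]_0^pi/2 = -exp(pi)/4 - exp(pi/2)/2 + 5/8 + exp(3*pi/2)/8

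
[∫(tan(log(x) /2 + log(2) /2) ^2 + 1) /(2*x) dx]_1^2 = -tan(log(2)/2) + tan(log(2))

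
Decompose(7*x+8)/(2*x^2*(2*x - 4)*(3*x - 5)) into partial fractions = -531/(100*(3*x - 5)) + 11/(8*(x - 2)) + 79/(200*x) + 1/(5*x^2)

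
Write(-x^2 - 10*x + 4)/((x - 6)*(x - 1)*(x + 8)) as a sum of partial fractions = 10/(63*(x + 8)) + 7/(45*(x - 1)) - 46/(35*(x - 6))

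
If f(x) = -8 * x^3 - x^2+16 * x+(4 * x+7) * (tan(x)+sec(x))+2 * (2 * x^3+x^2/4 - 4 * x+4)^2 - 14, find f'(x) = 48*x^5 + 10*x^4 - 255*x^3/2 + 60*x^2 + 4*x*tan(x)^2 + 4*x*tan(x)*sec(x) + 74*x + 7*tan(x)^2 + 7*tan(x)*sec(x) + 4*tan(x) + 4*sec(x) - 41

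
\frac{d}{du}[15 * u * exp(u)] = 15*u*exp(u) + 15*exp(u)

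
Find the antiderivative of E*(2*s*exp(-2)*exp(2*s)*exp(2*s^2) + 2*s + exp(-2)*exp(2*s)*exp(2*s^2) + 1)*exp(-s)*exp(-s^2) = 2*sinh(s^2 + s - 1) + C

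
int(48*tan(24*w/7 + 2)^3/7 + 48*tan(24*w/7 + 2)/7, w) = tan(24*w/7 + 2)^2 + C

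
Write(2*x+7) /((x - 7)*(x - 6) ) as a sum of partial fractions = -19/(x - 6) + 21/(x - 7)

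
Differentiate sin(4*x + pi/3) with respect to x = 4*cos(4*x + pi/3)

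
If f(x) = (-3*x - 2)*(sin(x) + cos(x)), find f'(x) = 3*x*sin(x) - 3*x*cos(x) - sin(x) - 5*cos(x)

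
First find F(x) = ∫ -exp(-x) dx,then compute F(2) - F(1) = -exp(-1) + exp(-2)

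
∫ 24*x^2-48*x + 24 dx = 8*x^3 - 24*x^2 + 24*x + C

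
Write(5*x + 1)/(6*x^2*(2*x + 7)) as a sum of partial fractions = -11/(49*(2*x + 7)) + 11/(98*x) + 1/(42*x^2)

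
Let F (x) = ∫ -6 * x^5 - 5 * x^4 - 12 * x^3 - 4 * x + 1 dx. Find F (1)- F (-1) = 0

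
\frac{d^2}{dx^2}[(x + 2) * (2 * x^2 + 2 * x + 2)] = 12*x + 12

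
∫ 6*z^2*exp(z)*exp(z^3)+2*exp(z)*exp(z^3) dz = 2*exp(z*(z^2 + 1)) + C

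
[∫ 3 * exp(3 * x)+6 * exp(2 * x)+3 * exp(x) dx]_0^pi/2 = -8 + (1 + exp(pi/2))^3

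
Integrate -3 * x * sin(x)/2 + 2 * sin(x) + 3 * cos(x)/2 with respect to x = (3*x/2 - 2)*cos(x) + C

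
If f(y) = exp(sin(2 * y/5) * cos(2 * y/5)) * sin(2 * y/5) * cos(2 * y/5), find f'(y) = (sin(8*y/5) + 4*cos(4*y/5))*exp(-sin(2*y/5) + sin(4*y/5)/2)*exp(sin(2*y/5))/10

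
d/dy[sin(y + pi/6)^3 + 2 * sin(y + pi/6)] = 3*sin(y + pi/6)^2*cos(y + pi/6) + 2*cos(y + pi/6)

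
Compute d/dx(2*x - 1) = 2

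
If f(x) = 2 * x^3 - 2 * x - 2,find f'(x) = 6*x^2 - 2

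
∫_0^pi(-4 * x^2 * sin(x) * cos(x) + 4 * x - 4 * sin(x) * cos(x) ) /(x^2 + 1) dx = 2*log(1 + pi^2)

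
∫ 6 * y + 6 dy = 3*y^2 + 6*y + C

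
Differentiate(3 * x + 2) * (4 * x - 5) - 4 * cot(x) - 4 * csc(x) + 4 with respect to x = 24*x + 4*cot(x)^2 + 4*cot(x)*csc(x) - 3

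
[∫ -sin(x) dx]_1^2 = -cos(1) + cos(2)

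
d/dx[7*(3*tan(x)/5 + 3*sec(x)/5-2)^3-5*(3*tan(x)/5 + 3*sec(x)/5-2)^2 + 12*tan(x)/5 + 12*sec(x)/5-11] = 9*(sin(x) + 1)^2*(-837*sin(x)/cos(x) - 470 + 963/cos(x))/(125*cos(x)^3)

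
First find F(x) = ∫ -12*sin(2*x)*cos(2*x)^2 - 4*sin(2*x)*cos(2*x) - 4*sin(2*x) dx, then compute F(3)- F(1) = -cos(4)/2 + cos(18)/2 + cos(12)/2 - 7*cos(2)/2 + 3*cos(6)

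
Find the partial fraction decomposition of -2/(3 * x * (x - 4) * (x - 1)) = 2/(9*(x - 1)) - 1/(18*(x - 4)) - 1/(6*x)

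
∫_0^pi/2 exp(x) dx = -1 + exp(pi/2)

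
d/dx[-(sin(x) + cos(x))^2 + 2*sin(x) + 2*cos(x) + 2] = -2*cos(2*x) + 2*sqrt(2)*cos(x + pi/4)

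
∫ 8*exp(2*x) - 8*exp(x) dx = 4*(1 - exp(x))^2 + C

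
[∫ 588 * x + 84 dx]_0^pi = 84*pi + 294*pi^2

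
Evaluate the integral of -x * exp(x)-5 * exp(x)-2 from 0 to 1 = 2 - 5*E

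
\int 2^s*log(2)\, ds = 2^s + C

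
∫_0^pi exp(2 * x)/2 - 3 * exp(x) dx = -25/4 + (-3 + exp(pi)/2)^2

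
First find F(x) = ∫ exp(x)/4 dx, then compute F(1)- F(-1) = -exp(-1)/4 + E/4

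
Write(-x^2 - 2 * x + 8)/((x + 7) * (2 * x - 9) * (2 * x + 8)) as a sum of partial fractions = -5/(46*(2*x - 9)) - 9/(46*(x + 7))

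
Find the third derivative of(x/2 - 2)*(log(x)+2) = (-x - 8)/(2*x^3)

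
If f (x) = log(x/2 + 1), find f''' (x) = 2/(x^3 + 6*x^2 + 12*x + 8)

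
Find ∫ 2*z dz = z^2 + C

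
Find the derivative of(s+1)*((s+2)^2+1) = 3*s^2 + 10*s + 9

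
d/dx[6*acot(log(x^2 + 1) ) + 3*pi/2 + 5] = -12*x/(x^2*log(x^2 + 1)^2 + x^2 + log(x^2 + 1)^2 + 1)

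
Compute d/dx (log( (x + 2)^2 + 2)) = (2*x + 4)/(x^2 + 4*x + 6)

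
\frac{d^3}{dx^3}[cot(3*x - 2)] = -162*cot(3*x - 2)^4 - 216*cot(3*x - 2)^2 - 54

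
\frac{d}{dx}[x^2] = 2*x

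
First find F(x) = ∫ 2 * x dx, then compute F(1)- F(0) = 1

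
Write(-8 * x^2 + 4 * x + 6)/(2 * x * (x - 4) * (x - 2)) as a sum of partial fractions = 9/(4*(x - 2)) - 53/(8*(x - 4)) + 3/(8*x)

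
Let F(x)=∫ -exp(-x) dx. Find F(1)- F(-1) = -E + exp(-1)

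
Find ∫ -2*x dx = -x^2 + C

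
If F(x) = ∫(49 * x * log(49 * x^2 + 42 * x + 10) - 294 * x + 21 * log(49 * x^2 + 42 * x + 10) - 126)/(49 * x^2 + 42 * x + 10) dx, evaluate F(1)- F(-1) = -3*log(101) - log(17)^2/4 + log(101)^2/4 + 3*log(17)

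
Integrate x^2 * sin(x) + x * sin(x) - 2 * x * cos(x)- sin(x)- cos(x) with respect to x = (-x^2 - x + 1)*cos(x) + C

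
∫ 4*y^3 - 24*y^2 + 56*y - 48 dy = y^4 - 8*y^3 + 28*y^2 - 48*y + C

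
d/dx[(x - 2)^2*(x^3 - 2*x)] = 5*x^4 - 16*x^3 + 6*x^2 + 16*x - 8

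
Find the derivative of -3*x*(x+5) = -6*x - 15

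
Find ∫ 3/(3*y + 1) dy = log(-3*y - 1) + C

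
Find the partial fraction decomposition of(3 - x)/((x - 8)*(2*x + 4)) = -1/(4*(x + 2)) - 1/(4*(x - 8))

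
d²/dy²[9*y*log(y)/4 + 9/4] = 9/(4*y)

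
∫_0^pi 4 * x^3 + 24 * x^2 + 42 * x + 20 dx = -6 + (-2 + (2 + pi)^2)*(-1 + (2 + pi)^2)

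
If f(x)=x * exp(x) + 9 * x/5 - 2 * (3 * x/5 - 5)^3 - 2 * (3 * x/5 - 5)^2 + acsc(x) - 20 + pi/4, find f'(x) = (-162*x^4*sqrt(1 - 1/x^2) + 125*x^3*sqrt(1 - 1/x^2)*exp(x) + 2520*x^3*sqrt(1 - 1/x^2) + 125*x^2*sqrt(1 - 1/x^2)*exp(x) - 9525*x^2*sqrt(1 - 1/x^2) - 125)/(125*x^2*sqrt(1 - 1/x^2))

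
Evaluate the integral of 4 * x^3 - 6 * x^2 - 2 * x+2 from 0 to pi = -1 + (-pi - 1 + pi^2)^2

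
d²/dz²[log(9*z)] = -1/z^2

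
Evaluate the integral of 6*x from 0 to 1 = 3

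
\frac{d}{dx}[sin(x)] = cos(x)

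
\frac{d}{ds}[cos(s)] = -sin(s)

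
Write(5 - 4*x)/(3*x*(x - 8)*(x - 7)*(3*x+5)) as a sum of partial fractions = -21/(754*(3*x + 5)) + 23/(546*(x - 7)) - 9/(232*(x - 8)) + 1/(168*x)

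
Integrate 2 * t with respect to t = t^2 + C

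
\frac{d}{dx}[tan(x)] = cos(x)^(-2)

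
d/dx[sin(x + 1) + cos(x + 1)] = -sin(x + 1) + cos(x + 1)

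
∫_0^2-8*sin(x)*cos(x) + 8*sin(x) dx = 4*(-1 + cos(2))^2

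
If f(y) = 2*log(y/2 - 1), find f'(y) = 2/(y - 2)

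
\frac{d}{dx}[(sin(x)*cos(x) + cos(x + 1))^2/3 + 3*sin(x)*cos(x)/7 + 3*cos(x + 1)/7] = sin(4*x)/6 - 3*sin(x + 1)/7 - sin(2*(x + 1))/3 + 3*cos(2*x)/7 + cos(x - 1)/6 + cos(3*x + 1)/2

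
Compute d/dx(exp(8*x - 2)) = 8*exp(8*x - 2)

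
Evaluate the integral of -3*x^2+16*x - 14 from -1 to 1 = -30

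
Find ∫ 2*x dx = x^2 + C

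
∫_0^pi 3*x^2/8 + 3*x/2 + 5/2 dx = -1 + pi + (1 + pi/2)^3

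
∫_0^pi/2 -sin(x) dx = -1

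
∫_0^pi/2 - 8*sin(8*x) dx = 0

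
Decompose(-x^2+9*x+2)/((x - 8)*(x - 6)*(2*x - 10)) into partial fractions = 11/(3*(x - 5)) - 5/(x - 6) + 5/(6*(x - 8))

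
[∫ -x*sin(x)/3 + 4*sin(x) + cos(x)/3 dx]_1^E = 11*cos(1)/3 + (-4 + E/3)*cos(E)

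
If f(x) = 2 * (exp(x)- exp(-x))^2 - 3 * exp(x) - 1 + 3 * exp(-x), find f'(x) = (4*exp(4*x) - 3*exp(3*x) - 3*exp(x) - 4)*exp(-2*x)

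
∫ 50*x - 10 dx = 25*x^2 - 10*x + C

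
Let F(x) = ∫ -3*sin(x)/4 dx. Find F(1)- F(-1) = 0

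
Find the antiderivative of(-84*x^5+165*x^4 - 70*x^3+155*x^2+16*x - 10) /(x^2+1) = -21*x^4 + 55*x^3 + 7*x^2 - 10*x + log(x^2 + 1) + C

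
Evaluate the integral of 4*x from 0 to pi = 2*pi^2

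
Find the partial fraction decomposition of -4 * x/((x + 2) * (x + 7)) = -28/(5*(x + 7)) + 8/(5*(x + 2))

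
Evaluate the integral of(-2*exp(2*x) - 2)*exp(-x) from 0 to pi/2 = -2*exp(pi/2) + 2*exp(-pi/2)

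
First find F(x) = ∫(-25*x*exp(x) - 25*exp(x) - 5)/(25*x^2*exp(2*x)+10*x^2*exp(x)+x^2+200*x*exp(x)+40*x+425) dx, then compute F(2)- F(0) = -acot(4) + acot(22/5 + 2*exp(2))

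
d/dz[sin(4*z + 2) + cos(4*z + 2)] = -4*sin(4*z + 2) + 4*cos(4*z + 2)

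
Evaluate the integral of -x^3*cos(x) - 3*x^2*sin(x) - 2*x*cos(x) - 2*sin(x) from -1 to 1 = 0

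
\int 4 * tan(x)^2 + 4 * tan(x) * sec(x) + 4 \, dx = 4*tan(x) + 4/cos(x) + C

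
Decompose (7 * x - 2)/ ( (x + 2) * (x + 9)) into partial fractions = 65/(7*(x + 9)) - 16/(7*(x + 2))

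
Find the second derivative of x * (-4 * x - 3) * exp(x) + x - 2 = -4*x^2*exp(x) - 19*x*exp(x) - 14*exp(x)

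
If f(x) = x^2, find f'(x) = 2*x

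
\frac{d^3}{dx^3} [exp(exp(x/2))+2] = exp(x/2 + exp(x/2))/8 + 3*exp(x + exp(x/2))/8 + exp(3*x/2 + exp(x/2))/8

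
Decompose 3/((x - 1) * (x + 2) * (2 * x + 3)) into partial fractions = -12/(5*(2*x + 3)) + 1/(x + 2) + 1/(5*(x - 1))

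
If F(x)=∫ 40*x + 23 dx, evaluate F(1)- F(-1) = 46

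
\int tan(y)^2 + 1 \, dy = tan(y) + C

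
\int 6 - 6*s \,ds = -3*s^2 + 6*s + C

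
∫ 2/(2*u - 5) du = log(5 - 2*u) + C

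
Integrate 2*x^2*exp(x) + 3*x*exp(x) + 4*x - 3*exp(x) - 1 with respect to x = -(exp(x) + 1)*(-2*x^2 + x + 2) + C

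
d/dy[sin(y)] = cos(y)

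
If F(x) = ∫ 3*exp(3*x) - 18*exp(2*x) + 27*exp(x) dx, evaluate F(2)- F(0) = 8 + (-3 + exp(2))^3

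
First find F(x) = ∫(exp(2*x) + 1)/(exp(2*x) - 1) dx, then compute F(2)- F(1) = -log(E - exp(-1)) + log(-exp(-2) + exp(2))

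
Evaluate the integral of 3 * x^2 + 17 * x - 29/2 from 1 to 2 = 18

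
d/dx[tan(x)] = cos(x)^(-2)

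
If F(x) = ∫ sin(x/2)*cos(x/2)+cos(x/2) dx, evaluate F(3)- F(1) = -2*sin(1/2) - sin(1/2)^2 + sin(3/2)^2 + 2*sin(3/2)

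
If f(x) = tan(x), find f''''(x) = 24*tan(x)^5 + 40*tan(x)^3 + 16*tan(x)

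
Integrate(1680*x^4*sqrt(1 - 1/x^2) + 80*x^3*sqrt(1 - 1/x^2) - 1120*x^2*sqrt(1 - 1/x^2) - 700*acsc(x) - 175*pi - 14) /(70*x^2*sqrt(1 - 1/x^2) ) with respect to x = 4*x*(14*x^2 + x - 28)/7 + 5*(4*acsc(x) + pi)^2/16 + acsc(x)/5 + C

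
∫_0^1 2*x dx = 1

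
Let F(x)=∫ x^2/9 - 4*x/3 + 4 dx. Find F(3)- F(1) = 98/27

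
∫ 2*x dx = x^2 + C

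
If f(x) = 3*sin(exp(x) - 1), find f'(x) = 3*exp(x)*cos(exp(x) - 1)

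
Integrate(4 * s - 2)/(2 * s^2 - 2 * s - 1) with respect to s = log(2*s^2 - 2*s - 1) + C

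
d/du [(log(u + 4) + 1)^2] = (2*log(u + 4) + 2)/(u + 4)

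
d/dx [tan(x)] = cos(x)^(-2)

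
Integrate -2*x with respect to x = -x^2 + C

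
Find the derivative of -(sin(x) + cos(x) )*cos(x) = -sqrt(2)*cos(2*x + pi/4)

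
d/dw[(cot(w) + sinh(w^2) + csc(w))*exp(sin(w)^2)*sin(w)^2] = (-w*cos(2*w)*cosh(w^2) + w*cosh(w^2) + 3*sin(2*w)*sinh(w^2)/2 - sin(4*w)*sinh(w^2)/4 + 3*cos(w)/2 - cos(2*w)^2/2 + cos(2*w) - cos(3*w)/2 + 1/2)*exp(1/2)*exp(-cos(2*w)/2)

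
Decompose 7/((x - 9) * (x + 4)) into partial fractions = -7/(13*(x + 4)) + 7/(13*(x - 9))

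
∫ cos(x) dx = sin(x) + C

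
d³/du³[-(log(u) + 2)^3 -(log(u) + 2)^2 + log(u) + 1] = (-6*log(u)^2 - 10*log(u) + 6)/u^3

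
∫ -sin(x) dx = cos(x) + C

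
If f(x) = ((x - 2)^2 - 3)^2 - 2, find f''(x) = 12*x^2 - 48*x + 36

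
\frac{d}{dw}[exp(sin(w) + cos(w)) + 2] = sqrt(2)*exp(sin(w))*exp(cos(w))*cos(w + pi/4)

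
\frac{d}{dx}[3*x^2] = 6*x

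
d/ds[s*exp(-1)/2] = exp(-1)/2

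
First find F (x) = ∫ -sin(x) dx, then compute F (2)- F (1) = -cos(1) + cos(2)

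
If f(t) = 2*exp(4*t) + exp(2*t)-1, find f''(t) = 32*exp(4*t) + 4*exp(2*t)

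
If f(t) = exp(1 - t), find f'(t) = -exp(1 - t)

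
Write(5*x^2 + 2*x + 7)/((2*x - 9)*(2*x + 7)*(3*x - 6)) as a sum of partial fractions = 245/(1056*(2*x + 7)) + 469/(480*(2*x - 9)) - 31/(165*(x - 2))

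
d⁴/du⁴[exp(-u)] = exp(-u)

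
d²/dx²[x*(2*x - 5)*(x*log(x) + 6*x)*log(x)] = 12*x*log(x)^2 + 92*x*log(x) + 64*x - 10*log(x)^2 - 90*log(x) - 100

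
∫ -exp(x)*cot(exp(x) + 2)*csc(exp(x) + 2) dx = csc(exp(x) + 2) + C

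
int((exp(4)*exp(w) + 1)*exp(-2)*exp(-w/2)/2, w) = 2*sinh(w/2 + 2) + C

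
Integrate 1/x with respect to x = log(-2*x) + C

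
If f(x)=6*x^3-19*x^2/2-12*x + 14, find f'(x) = 18*x^2 - 19*x - 12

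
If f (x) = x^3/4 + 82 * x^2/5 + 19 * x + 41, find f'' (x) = 3*x/2 + 164/5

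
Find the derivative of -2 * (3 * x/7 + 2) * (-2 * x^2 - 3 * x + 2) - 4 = 36*x^2/7 + 148*x/7 + 72/7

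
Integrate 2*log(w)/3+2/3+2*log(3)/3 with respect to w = 2*w*log(3*w)/3 + C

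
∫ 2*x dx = x^2 + C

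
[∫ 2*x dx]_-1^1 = 0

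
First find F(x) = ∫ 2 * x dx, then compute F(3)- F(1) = 8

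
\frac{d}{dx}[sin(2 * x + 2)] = 2*cos(2*x + 2)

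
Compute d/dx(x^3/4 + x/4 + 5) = 3*x^2/4 + 1/4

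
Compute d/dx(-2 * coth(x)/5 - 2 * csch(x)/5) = 2*(cosh(x) + 1)/(5*sinh(x)^2)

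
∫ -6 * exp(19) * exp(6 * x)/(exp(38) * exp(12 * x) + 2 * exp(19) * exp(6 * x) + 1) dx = 1/(exp(6*x + 19) + 1) + C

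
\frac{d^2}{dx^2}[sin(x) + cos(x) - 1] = -sin(x) - cos(x)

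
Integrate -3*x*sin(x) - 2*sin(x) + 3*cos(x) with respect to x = (3*x + 2)*cos(x) + C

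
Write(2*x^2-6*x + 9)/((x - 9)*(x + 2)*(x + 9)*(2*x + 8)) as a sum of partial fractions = -5/(28*(x + 9)) + 1/(4*(x + 4)) - 29/(308*(x + 2)) + 1/(44*(x - 9))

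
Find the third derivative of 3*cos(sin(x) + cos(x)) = 6*(-sqrt(2)*sin(x)*sin(sqrt(2)*sin(x + pi/4))*cos(x) + sqrt(2)*sin(sqrt(2)*sin(x + pi/4)) + 3*sin(x + pi/4)*cos(sqrt(2)*sin(x + pi/4)))*cos(x + pi/4)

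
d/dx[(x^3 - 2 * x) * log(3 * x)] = 3*x^2*log(x) + x^2 + 3*x^2*log(3) - 2*log(x) - 2*log(3) - 2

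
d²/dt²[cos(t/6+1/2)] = -cos(t/6 + 1/2)/36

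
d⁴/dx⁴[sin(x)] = sin(x)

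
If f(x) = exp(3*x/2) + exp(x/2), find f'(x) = 3*exp(3*x/2)/2 + exp(x/2)/2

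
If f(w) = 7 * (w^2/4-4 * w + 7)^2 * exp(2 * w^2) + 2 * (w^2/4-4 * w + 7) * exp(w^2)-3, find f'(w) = 7*w^5*exp(2*w^2)/4 - 56*w^4*exp(2*w^2) + 2191*w^3*exp(2*w^2)/4 + w^3*exp(w^2) - 1610*w^2*exp(2*w^2) - 16*w^2*exp(w^2) + 1645*w*exp(2*w^2) + 29*w*exp(w^2) - 392*exp(2*w^2) - 8*exp(w^2)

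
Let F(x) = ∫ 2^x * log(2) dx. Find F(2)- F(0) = 3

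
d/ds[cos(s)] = -sin(s)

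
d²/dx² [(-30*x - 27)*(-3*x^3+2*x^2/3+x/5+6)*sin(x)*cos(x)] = -180*x^4*sin(2*x) - 122*x^3*sin(2*x) + 720*x^3*cos(2*x) + 588*x^2*sin(2*x) + 366*x^2*cos(2*x) + 2769*x*sin(2*x)/5 - 96*x*cos(2*x) + 300*sin(2*x) - 1854*cos(2*x)/5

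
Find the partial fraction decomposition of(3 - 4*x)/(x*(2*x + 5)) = -26/(5*(2*x + 5)) + 3/(5*x)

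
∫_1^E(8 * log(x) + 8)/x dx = 12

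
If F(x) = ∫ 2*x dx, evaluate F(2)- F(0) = 4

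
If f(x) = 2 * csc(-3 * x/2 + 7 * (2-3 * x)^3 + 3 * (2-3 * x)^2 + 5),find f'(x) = 6*(378*x^2 - 540*x + 193)*cos(189*x^3 - 405*x^2 + 579*x/2 - 73)/(1 - cos(378*x^3 - 810*x^2 + 579*x - 146))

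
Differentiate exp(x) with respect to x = exp(x)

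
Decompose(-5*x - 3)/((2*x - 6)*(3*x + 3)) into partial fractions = -1/(12*(x + 1)) - 3/(4*(x - 3))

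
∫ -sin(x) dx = cos(x) + C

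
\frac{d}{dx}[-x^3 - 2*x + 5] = -3*x^2 - 2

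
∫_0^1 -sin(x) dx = -1 + cos(1)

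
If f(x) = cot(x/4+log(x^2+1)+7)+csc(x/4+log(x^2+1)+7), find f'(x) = -(x^2*cos(x/4 + log(x^2 + 1) + 7) + x^2 + 8*x*cos(x/4 + log(x^2 + 1) + 7) + 8*x + cos(x/4 + log(x^2 + 1) + 7) + 1)/((4*x^2 + 4)*sin(x/4 + log(x^2 + 1) + 7)^2)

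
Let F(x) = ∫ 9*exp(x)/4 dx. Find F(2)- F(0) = -9/4 + 9*exp(2)/4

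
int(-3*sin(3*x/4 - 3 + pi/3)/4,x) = cos(3*x/4 - 3 + pi/3) + C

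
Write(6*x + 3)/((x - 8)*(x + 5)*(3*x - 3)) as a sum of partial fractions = -3/(26*(x + 5)) - 1/(14*(x - 1)) + 17/(91*(x - 8))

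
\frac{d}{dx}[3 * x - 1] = 3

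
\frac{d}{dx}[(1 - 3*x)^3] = -81*x^2 + 54*x - 9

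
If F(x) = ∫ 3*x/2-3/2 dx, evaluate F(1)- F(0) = -3/4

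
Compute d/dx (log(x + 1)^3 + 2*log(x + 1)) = (3*log(x + 1)^2 + 2)/(x + 1)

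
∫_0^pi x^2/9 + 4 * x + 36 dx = -216 + (pi/3 + 6)^3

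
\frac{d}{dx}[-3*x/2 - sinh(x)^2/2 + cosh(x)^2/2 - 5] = -3/2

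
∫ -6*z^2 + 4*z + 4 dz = -2*z^3 + 2*z^2 + 4*z + C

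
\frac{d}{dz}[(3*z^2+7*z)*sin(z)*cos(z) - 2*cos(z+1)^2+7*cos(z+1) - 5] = 3*z^2*cos(2*z) + 3*z*sin(2*z) + 7*z*cos(2*z) + 7*sin(2*z)/2 - 7*sin(z + 1) + 2*sin(2*z + 2)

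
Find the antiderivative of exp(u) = exp(u) + C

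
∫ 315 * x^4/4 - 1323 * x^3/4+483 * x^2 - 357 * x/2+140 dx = 63*x^5/4 - 1323*x^4/16 + 161*x^3 - 357*x^2/4 + 140*x + C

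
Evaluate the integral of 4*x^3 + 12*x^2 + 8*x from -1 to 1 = 8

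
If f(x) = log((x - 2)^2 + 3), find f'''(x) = (4*x^3 - 24*x^2 + 12*x + 40)/(x^6 - 12*x^5 + 69*x^4 - 232*x^3 + 483*x^2 - 588*x + 343)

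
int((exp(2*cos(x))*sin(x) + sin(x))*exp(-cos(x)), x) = -2*sinh(cos(x)) + C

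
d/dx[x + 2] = 1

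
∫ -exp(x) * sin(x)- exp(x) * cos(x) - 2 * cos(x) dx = (-exp(x) - 2)*sin(x) + C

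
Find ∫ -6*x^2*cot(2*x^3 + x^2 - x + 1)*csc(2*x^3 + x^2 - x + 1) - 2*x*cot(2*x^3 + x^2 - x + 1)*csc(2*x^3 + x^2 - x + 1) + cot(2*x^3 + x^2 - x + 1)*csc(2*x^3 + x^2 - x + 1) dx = csc(2*x^3 + x^2 - x + 1) + C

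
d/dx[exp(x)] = exp(x)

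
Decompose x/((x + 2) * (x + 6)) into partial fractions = 3/(2*(x + 6)) - 1/(2*(x + 2))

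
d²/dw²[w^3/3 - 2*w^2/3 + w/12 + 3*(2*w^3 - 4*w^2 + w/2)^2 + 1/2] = 360*w^4 - 960*w^3 + 648*w^2 - 70*w + 1/6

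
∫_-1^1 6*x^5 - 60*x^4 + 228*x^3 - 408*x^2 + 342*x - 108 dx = -512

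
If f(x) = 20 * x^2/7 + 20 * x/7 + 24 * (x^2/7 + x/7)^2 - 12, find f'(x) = 96*x^3/49 + 144*x^2/49 + 328*x/49 + 20/7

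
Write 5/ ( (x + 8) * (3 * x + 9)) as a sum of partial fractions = -1/(3*(x + 8)) + 1/(3*(x + 3))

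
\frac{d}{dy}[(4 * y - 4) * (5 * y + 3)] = 40*y - 8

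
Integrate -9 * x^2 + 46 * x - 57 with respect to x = -3*x^3 + 23*x^2 - 57*x + C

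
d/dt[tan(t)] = cos(t)^(-2)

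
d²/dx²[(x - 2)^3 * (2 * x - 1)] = 24*x^2 - 78*x + 60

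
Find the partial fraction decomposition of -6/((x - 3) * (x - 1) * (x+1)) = -3/(4*(x + 1)) + 3/(2*(x - 1)) - 3/(4*(x - 3))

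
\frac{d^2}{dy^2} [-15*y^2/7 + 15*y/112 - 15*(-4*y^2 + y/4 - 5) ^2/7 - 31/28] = -2880*y^2/7 + 180*y/7 - 9855/56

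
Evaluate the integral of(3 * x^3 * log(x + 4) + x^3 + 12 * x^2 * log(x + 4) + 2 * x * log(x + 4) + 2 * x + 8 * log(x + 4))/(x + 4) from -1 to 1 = 3*log(3) + 3*log(5)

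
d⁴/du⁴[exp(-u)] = exp(-u)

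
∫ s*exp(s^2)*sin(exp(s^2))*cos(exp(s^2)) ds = sin(exp(s^2))^2/4 + C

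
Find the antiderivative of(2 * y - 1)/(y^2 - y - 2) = log(-y^2 + y + 2) + C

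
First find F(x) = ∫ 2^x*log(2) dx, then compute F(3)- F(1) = 6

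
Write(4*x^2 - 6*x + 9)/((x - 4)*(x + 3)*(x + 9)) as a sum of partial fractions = 129/(26*(x + 9)) - 3/(2*(x + 3)) + 7/(13*(x - 4))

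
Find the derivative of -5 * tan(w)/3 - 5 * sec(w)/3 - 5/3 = -5*(sin(w) + 1)/(3*cos(w)^2)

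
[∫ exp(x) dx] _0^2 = -1 + exp(2)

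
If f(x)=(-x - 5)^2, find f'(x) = 2*x + 10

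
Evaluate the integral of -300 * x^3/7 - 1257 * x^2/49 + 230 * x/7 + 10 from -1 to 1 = 142/49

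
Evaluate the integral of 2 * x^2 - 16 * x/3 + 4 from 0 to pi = 2*pi*((-2 + pi)^2 + 2)/3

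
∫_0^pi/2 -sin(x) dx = -1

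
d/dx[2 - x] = -1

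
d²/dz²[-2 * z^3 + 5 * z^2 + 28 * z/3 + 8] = 10 - 12*z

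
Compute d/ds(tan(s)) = cos(s)^(-2)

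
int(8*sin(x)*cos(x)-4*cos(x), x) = (2*sin(x) - 1)^2 + C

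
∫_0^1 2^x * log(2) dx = 1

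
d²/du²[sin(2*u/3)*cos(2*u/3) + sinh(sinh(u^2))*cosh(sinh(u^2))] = 8*u^2*sinh(u^2)*cosh(sinh(u^2))^2 - 4*u^2*sinh(u^2) + 16*u^2*sinh(sinh(u^2))*cosh(u^2)^2*cosh(sinh(u^2)) - 8*sin(4*u/3)/9 + 4*cosh(u^2)*cosh(sinh(u^2))^2 - 2*cosh(u^2)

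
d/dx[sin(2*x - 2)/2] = cos(2*x - 2)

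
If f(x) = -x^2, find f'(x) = -2*x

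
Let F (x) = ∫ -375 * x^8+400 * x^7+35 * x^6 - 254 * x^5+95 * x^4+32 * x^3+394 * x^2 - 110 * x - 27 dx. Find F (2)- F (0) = -9090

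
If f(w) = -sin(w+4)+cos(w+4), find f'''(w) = sin(w + 4) + cos(w + 4)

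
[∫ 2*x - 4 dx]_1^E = -1 + (2 - E)^2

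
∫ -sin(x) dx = cos(x) + C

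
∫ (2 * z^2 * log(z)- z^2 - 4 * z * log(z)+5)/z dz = ((z - 2)^2 + 1)*(log(z) - 1) + C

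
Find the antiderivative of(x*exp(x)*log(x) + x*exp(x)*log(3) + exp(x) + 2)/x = (exp(x) + 2)*log(3*x) + C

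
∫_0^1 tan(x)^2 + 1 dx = tan(1)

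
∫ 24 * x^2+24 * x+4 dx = 8*x^3 + 12*x^2 + 4*x + C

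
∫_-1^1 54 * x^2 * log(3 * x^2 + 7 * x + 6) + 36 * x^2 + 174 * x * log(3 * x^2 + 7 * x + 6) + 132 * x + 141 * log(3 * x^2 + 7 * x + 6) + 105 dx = 1326*log(2)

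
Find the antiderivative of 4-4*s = -2*s^2 + 4*s + C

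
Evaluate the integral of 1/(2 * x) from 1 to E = 1/2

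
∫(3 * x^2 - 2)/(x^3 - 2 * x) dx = log(2*x^3 - 4*x) + C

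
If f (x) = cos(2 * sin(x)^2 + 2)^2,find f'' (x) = 8*(1 - cos(2*x))^2*cos(2*(cos(2*x) - 3)) - 2*sin(2*(x - cos(2*x) + 3)) + 2*sin(2*(x + cos(2*x) - 3)) - 16*cos(2*(cos(2*x) - 3)) + 8*cos(2*(x - cos(2*x) + 3)) + 8*cos(2*(x + cos(2*x) - 3))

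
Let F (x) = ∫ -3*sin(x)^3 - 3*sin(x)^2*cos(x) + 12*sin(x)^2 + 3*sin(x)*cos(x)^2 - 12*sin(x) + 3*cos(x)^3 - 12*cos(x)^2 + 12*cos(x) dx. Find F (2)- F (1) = (-2 + cos(2) + sin(2))^3 - (-2 + cos(1) + sin(1))^3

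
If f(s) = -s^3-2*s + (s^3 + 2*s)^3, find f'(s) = 9*s^8 + 42*s^6 + 60*s^4 + 21*s^2 - 2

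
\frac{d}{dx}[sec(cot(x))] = -sin(1/tan(x))/(sin(x)^2*cos(1/tan(x))^2)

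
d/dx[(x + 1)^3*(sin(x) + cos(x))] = (x + 1)^2*(sqrt(2)*x*cos(x + pi/4) + 2*sin(x) + 4*cos(x))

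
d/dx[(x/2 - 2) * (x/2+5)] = x/2 + 3/2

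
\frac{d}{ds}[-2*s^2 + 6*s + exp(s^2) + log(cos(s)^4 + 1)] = (2*s*exp(s^2)*cos(s)^4 + 2*s*exp(s^2) - 4*s*cos(s)^4 - 4*s - 4*sin(s)*cos(s)^3 + 6*cos(s)^4 + 6)/(cos(s)^4 + 1)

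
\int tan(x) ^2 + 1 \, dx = tan(x) + C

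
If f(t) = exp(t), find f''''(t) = exp(t)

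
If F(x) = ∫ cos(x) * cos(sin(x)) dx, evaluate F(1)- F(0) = sin(sin(1))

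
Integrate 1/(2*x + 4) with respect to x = log(x + 2)/2 + C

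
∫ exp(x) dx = exp(x) + C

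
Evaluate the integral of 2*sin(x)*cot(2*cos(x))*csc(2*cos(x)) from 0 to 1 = -csc(2) + csc(2*cos(1))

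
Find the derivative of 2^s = 2^s*log(2)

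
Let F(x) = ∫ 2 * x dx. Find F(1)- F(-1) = 0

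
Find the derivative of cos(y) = -sin(y)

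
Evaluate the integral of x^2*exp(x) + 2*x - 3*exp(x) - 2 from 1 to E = 2 + 2*E + (-2 + (-1 + E)^2)*(1 + exp(E))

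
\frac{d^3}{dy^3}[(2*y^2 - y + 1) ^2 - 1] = 96*y - 24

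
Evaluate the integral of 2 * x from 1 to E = -1 + exp(2)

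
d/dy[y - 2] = 1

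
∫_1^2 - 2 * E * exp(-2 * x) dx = -exp(-1) + exp(-3)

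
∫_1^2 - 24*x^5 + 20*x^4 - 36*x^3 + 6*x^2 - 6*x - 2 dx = -260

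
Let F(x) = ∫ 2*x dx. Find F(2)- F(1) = 3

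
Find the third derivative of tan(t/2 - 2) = 3*tan(t/2 - 2)^4/4 + tan(t/2 - 2)^2 + 1/4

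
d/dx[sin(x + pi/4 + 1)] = cos(x + pi/4 + 1)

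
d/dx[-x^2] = -2*x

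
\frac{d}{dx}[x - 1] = 1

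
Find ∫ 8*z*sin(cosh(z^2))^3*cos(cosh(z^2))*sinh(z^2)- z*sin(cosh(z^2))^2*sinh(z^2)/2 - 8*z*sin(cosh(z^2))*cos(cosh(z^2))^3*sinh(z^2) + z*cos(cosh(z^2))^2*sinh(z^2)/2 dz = sin(2*cosh(z^2))/8 + cos(4*cosh(z^2))/4 + C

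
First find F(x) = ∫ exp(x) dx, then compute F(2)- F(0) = -1 + exp(2)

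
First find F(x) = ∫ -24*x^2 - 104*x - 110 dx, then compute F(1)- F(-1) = -236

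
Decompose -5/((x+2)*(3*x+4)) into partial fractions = -15/(2*(3*x + 4)) + 5/(2*(x + 2))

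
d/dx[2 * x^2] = 4*x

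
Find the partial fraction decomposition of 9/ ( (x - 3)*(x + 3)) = -3/(2*(x + 3)) + 3/(2*(x - 3))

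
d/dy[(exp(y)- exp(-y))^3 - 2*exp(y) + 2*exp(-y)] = (3*exp(6*y) - 5*exp(4*y) - 5*exp(2*y) + 3)*exp(-3*y)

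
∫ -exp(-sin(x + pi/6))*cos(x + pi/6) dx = exp(-sin(x + pi/6)) + C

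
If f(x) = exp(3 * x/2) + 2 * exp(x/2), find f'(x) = 3*exp(3*x/2)/2 + exp(x/2)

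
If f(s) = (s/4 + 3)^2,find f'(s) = s/8 + 3/2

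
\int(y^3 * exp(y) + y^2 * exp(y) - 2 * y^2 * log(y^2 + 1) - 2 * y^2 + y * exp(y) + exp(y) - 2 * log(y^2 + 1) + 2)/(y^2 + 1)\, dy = y*(exp(y) - 2*log(y^2 + 1) + 2) + C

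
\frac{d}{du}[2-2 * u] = -2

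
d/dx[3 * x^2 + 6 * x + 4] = 6*x + 6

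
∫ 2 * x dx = x^2 + C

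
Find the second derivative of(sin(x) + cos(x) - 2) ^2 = -4*sin(2*x) + 4*sqrt(2)*sin(x + pi/4)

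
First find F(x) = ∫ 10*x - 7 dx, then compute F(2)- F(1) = 8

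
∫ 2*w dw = w^2 + C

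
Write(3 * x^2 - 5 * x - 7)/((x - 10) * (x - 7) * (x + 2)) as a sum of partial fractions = 5/(36*(x + 2)) - 35/(9*(x - 7)) + 27/(4*(x - 10))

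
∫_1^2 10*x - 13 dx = 2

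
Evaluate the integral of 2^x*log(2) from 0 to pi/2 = -1 + 2^(pi/2)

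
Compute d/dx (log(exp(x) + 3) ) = exp(x)/(exp(x) + 3)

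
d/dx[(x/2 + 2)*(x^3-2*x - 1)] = 2*x^3 + 6*x^2 - 2*x - 9/2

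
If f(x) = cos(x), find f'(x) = -sin(x)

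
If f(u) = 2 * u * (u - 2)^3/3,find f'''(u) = 16*u - 24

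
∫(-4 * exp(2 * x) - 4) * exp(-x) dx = -8*sinh(x) + C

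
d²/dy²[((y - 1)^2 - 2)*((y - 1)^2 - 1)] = 12*y^2 - 24*y + 6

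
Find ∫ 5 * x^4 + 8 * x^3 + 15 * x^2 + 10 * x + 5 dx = x^5 + 2*x^4 + 5*x^3 + 5*x^2 + 5*x + C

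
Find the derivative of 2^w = 2^w*log(2)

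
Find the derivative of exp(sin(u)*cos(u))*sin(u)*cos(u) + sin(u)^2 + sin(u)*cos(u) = exp(sin(2*u)/2)*sin(4*u)/4 + exp(sin(2*u)/2)*cos(2*u) + sqrt(2)*sin(2*u + pi/4)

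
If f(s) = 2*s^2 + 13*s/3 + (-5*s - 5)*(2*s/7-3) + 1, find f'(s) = 8*s/7 + 376/21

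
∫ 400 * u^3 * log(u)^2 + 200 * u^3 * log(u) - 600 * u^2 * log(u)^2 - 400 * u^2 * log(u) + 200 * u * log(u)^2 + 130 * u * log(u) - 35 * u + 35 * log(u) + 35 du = 5*u*(u - 1)*(20*u*(u - 1)*log(u) - 7)*log(u) + C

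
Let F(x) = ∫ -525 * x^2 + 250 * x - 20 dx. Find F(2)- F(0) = -940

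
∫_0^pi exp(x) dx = -1 + exp(pi)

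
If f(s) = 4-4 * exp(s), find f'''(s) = -4*exp(s)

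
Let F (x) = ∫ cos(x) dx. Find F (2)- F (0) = sin(2)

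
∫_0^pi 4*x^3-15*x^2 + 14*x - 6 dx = (-2 + (-2 + pi)^2)*(-pi + 1 + pi^2) - 2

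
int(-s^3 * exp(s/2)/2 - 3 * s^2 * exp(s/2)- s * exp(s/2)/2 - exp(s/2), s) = -s*(s^2 + 1)*exp(s/2) + C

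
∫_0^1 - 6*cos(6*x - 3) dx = -2*sin(3)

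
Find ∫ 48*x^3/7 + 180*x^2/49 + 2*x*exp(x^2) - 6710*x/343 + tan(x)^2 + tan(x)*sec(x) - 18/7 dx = 3*x^2*(14*x + 5)^2/343 - 10*x^2 - 25*x/7 + exp(x^2) + tan(x) + sec(x) + C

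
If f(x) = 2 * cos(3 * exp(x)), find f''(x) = -6*(3*exp(x)*cos(3*exp(x)) + sin(3*exp(x)))*exp(x)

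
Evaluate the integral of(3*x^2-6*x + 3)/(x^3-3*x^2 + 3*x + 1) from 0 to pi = log(2 + (-1 + pi)^3)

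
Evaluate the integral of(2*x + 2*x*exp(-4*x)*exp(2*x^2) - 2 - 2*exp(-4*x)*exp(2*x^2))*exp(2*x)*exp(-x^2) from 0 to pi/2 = -exp(1 - (-1 + pi/2)^2) + exp(-1 + (-1 + pi/2)^2)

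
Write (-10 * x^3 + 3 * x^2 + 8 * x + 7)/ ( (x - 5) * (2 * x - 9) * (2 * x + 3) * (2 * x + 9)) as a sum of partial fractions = -943/(1026*(2*x + 9)) + 71/(936*(2*x + 3)) + 1615/(216*(2*x - 9)) - 1128/(247*(x - 5))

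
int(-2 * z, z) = -z^2 + C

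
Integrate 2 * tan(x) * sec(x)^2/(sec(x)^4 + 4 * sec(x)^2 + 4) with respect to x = (sec(x)^2 + 1)/(sec(x)^2 + 2) + C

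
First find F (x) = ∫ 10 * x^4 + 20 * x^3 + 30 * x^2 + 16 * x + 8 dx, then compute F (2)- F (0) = 272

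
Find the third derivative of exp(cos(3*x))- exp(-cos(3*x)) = 27*(exp(2*cos(3*x))*cos(3*x) + 3*exp(2*cos(3*x)) + cos(3*x) - 3)*exp(-cos(3*x))*sin(3*x)*cos(3*x)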